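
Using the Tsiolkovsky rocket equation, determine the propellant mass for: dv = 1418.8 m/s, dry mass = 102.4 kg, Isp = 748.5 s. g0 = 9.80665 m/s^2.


ve = Isp * g0 = 748.5 * 9.80665 = 7340.277525 m/s
mass ratio = exp(dv/ve) = exp(1418.8/7340.277525) = 1.21323421
m_prop = m_dry * (mr - 1) = 102.4 * (1.21323421 - 1)
m_prop = 21.8352 kg

21.8352 kg


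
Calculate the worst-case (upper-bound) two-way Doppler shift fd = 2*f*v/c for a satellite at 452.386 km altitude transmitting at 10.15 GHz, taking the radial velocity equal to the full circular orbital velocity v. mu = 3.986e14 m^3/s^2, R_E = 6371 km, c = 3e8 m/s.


r = 6.823386e+06 m
v = sqrt(mu/r) = 7643.0848 m/s (worst-case radial velocity)
f = 10.15 GHz = 1.015e+10 Hz
fd = 2*f*v/c = 2*1.015e+10*7643.0848/3.0e+08
fd = 517182.0703 Hz

517182.0703 Hz


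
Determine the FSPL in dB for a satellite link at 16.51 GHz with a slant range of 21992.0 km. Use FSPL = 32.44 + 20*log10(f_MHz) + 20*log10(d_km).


f = 16.51 GHz = 16510.0000 MHz
d = 21992.0 km
FSPL = 32.44 + 20*log10(16510.0000) + 20*log10(21992.0)
FSPL = 32.44 + 84.3549 + 86.8453
FSPL = 203.6402 dB

203.6402 dB


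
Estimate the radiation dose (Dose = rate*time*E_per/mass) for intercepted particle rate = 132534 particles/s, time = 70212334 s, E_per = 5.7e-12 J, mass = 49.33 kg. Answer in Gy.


Total energy deposited = rate * time * E_per
  = 132534 * 70212334 * 5.7e-12 = 53.0415 J
Dose = E_total / mass = 53.0415 / 49.33
Dose = 1.0752 Gy

1.0752 Gy


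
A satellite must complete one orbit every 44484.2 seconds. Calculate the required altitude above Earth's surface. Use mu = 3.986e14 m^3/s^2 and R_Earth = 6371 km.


T = 44484.2 s
r = (mu*T^2/(4*pi^2))^(1/3) = (3.986e14 * 44484.2^2 / (4*pi^2))^(1/3)
r = 2.7134993e+07 m = 27134.9927 km
alt = r - R_E = 27134.9927 - 6371 = 20763.9927 km

20763.9927 km


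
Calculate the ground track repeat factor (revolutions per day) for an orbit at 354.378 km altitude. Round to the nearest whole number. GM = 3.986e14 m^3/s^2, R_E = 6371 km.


r = 6.725378e+06 m
T = 2*pi*sqrt(r^3/mu) = 5488.9120 s = 91.4819 min
revs/day = 1440 / 91.4819 = 15.7408
Rounded: 16 revolutions per day

16 revolutions per day


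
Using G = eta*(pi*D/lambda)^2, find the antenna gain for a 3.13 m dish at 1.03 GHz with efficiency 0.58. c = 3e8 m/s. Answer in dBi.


lambda = c/f = 3e8 / 1.03e+09 = 0.2912621 m
G = eta*(pi*D/lambda)^2 = 0.58*(pi*3.13/0.2912621)^2
G = 661.0714 (linear)
G = 10*log10(661.0714) = 28.2025 dBi

28.2025 dBi


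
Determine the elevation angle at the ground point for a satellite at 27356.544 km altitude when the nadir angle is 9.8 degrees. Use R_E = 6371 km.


r = R_E + alt = 33727.5440 km
Law of sines in the satellite / Earth-center / ground-point triangle:
  sin(nadir)/R_E = sin(90 + el)/r  =>  cos(el) = (r/R_E)*sin(nadir)
cos(el) = (33727.5440 / 6371.0000) * sin(9.8 deg) = 0.9010749
el = arccos(0.9010749) = 25.7003 deg
(Earth-central angle = 90 - nadir - el = 54.4997 deg)

25.7003 degrees


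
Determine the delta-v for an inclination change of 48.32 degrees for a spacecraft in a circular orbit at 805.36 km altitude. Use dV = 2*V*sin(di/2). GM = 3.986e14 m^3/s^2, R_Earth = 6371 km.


r = 7176.3600 km = 7.17636e+06 m
V = sqrt(mu/r) = 7452.7498 m/s
di = 48.32 deg = 0.8433431 rad
dV = 2*V*sin(di/2) = 2*7452.7498*sin(0.4216715)
dV = 6100.6146 m/s = 6.1006 km/s

6.1006 km/s


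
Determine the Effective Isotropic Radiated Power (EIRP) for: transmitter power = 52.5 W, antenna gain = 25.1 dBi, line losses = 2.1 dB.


Pt = 52.5 W = 17.2016 dBW
EIRP = Pt_dBW + Gt - losses = 17.2016 + 25.1 - 2.1 = 40.2016 dBW

40.2016 dBW


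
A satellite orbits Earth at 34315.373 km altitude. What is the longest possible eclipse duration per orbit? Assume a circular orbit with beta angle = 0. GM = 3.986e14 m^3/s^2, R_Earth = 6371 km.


r = 40686.3730 km
T = 1361.2360 min
Eclipse fraction = arcsin(R_E/r)/pi = arcsin(6371.0000/40686.3730)/pi
= arcsin(0.1565881)/pi = 0.0500495
Eclipse duration = 0.0500495 * 1361.2360 = 68.1292 min

68.1292 minutes


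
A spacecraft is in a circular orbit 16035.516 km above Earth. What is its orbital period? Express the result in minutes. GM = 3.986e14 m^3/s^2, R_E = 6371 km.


r = 22406.5160 km = 2.2406516e+07 m
T = 2*pi*sqrt(r^3/mu) = 2*pi*sqrt(1.1249235e+22 / 3.986e14)
T = 33378.9538 s = 556.3159 min

556.3159 minutes


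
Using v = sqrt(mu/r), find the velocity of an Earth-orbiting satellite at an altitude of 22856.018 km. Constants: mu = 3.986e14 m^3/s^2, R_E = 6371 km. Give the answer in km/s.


r = R_E + alt = 6371.0 + 22856.018 = 29227.0180 km = 2.9227018e+07 m
v = sqrt(mu/r) = sqrt(3.986e14 / 2.9227018e+07) = 3692.9752 m/s = 3.6930 km/s

3.6930 km/s


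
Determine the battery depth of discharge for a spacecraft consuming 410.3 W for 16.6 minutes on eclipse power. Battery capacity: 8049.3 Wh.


E_used = P * t / 60 = 410.3 * 16.6 / 60 = 113.5163 Wh
DOD = E_used / E_total * 100 = 113.5163 / 8049.3 * 100
DOD = 1.4103 %

1.4103 %


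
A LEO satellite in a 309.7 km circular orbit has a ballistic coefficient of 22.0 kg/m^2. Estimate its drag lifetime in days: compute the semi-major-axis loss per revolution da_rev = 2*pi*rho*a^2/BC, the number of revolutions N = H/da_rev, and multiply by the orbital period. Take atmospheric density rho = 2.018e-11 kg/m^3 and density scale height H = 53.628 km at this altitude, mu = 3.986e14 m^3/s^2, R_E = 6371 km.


a = R_E + alt = 6680.7000 km = 6.6807e+06 m
da_rev = 2*pi*rho*a^2/BC = 2*pi*2.018e-11*(6.6807e+06)^2/22.0 = 257.230398 m per revolution
N = H/da_rev = 53628.0000 m / 257.230398 m = 208.4824 revolutions
P = 2*pi*sqrt(a^3/mu) = 5434.3071 s
lifetime = N*P = 208.4824 * 5434.3071 = 1.1329572e+06 s = 13.1129 days

13.1129 days


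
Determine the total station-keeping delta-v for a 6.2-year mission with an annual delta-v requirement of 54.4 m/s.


dV = rate * years = 54.4 * 6.2
dV = 337.2800 m/s

337.2800 m/s


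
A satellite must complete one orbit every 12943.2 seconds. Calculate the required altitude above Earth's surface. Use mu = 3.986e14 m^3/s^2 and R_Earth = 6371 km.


T = 12943.2 s
r = (mu*T^2/(4*pi^2))^(1/3) = (3.986e14 * 12943.2^2 / (4*pi^2))^(1/3)
r = 1.1914806e+07 m = 11914.8056 km
alt = r - R_E = 11914.8056 - 6371 = 5543.8056 km

5543.8056 km


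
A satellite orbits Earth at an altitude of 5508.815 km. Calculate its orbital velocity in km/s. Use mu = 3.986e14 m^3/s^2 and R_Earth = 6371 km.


r = R_E + alt = 6371.0 + 5508.815 = 11879.8150 km = 1.1879815e+07 m
v = sqrt(mu/r) = sqrt(3.986e14 / 1.1879815e+07) = 5792.4702 m/s = 5.7925 km/s

5.7925 km/s


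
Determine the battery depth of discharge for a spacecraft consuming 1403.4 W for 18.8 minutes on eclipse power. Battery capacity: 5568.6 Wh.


E_used = P * t / 60 = 1403.4 * 18.8 / 60 = 439.7320 Wh
DOD = E_used / E_total * 100 = 439.7320 / 5568.6 * 100
DOD = 7.8966 %

7.8966 %


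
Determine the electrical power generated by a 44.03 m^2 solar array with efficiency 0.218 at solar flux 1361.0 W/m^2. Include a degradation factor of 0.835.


P = area * eta * S * degradation
P = 44.03 * 0.218 * 1361.0 * 0.835
P = 10908.1168 W

10908.1168 W


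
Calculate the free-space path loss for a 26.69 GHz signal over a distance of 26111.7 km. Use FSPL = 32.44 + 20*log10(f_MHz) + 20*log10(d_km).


f = 26.69 GHz = 26690.0000 MHz
d = 26111.7 km
FSPL = 32.44 + 20*log10(26690.0000) + 20*log10(26111.7)
FSPL = 32.44 + 88.5270 + 88.3367
FSPL = 209.3037 dB

209.3037 dB


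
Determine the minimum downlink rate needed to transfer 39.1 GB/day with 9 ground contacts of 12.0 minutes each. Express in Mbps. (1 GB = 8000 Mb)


total contact time = 9 * 12.0 * 60 = 6480.0000 s
data = 39.1 GB = 312800.0000 Mb
rate = 312800.0000 / 6480.0000 = 48.2716 Mbps

48.2716 Mbps


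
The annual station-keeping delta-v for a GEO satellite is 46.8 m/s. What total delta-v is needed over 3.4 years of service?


dV = rate * years = 46.8 * 3.4
dV = 159.1200 m/s

159.1200 m/s


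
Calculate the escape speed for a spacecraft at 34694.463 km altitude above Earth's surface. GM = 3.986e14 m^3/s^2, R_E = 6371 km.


r = 6371.0 + 34694.463 = 41065.4630 km = 4.1065463e+07 m
v_esc = sqrt(2*mu/r) = sqrt(2*3.986e14 / 4.1065463e+07)
v_esc = 4406.0080 m/s = 4.4060 km/s

4.4060 km/s


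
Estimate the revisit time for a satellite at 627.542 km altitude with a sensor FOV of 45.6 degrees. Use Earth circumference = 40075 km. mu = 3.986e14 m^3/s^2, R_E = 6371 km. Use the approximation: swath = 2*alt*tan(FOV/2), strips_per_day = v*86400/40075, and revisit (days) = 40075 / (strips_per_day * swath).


swath = 2*627.542*tan(0.3979351) = 527.5887 km
v = sqrt(mu/r) = 7546.8351 m/s = 7.5468 km/s
strips/day = v*86400/40075 = 7.5468*86400/40075 = 16.2707
coverage/day = strips * swath = 16.2707 * 527.5887 = 8584.2150 km
revisit = 40075 / 8584.2150 = 4.6685 days

4.6685 days


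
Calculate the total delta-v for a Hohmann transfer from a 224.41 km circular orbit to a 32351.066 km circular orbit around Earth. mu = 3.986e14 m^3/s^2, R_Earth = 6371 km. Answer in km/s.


r1 = 6595.4100 km = 6.59541e+06 m
r2 = 38722.0660 km = 3.8722066e+07 m
dv1 = sqrt(mu/r1)*(sqrt(2*r2/(r1+r2)) - 1) = 2388.6435 m/s
dv2 = sqrt(mu/r2)*(1 - sqrt(2*r1/(r1+r2))) = 1477.4250 m/s
total dv = |dv1| + |dv2| = 2388.6435 + 1477.4250 = 3866.0685 m/s = 3.8661 km/s

3.8661 km/s


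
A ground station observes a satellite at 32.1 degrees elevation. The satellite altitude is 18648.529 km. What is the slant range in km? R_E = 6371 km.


h = 18648.529 km, el = 32.1 deg
d = -R_E*sin(el) + sqrt((R_E*sin(el))^2 + 2*R_E*h + h^2)
d = -6371.0000*sin(0.5602507) + sqrt((6371.0000*0.5313986)^2 + 2*6371.0000*18648.529 + 18648.529^2)
d = 21044.9544 km

21044.9544 km


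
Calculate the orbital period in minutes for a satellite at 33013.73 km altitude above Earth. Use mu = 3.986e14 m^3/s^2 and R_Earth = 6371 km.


r = 39384.7300 km = 3.938473e+07 m
T = 2*pi*sqrt(r^3/mu) = 2*pi*sqrt(6.1091898e+22 / 3.986e14)
T = 77786.2849 s = 1296.4381 min

1296.4381 minutes


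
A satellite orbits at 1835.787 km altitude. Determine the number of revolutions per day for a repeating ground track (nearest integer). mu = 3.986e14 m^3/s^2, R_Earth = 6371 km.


r = 8.206787e+06 m
T = 2*pi*sqrt(r^3/mu) = 7398.9648 s = 123.3161 min
revs/day = 1440 / 123.3161 = 11.6773
Rounded: 12 revolutions per day

12 revolutions per day


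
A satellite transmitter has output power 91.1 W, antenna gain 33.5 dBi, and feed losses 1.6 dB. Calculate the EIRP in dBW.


Pt = 91.1 W = 19.5952 dBW
EIRP = Pt_dBW + Gt - losses = 19.5952 + 33.5 - 1.6 = 51.4952 dBW

51.4952 dBW


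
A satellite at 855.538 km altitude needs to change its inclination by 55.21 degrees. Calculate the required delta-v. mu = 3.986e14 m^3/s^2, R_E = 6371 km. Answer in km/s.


r = 7226.5380 km = 7.226538e+06 m
V = sqrt(mu/r) = 7426.8303 m/s
di = 55.21 deg = 0.9635963 rad
dV = 2*V*sin(di/2) = 2*7426.8303*sin(0.4817981)
dV = 6882.7908 m/s = 6.8828 km/s

6.8828 km/s


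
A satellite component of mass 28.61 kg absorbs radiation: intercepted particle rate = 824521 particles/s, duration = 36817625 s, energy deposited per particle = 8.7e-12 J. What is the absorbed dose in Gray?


Total energy deposited = rate * time * E_per
  = 824521 * 36817625 * 8.7e-12 = 264.1051 J
Dose = E_total / mass = 264.1051 / 28.61
Dose = 9.2312 Gy

9.2312 Gy


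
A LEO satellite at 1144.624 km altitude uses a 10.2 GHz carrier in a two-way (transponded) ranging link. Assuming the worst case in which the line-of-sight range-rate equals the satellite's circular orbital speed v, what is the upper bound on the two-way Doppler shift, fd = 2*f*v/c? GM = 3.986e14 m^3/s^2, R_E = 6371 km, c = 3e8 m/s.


r = 7.515624e+06 m
v = sqrt(mu/r) = 7282.5944 m/s (worst-case radial velocity)
f = 10.2 GHz = 1.02e+10 Hz
fd = 2*f*v/c = 2*1.02e+10*7282.5944/3.0e+08
fd = 495216.4215 Hz

495216.4215 Hz


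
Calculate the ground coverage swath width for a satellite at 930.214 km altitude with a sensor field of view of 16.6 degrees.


FOV = 16.6 deg = 0.2897247 rad
swath = 2 * alt * tan(FOV/2) = 2 * 930.214 * tan(0.1448623)
swath = 2 * 930.214 * 0.1458842
swath = 271.4071 km

271.4071 km


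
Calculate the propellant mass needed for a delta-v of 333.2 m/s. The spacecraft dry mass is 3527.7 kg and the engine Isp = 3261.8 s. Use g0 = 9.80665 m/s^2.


ve = Isp * g0 = 3261.8 * 9.80665 = 31987.330970 m/s
mass ratio = exp(dv/ve) = exp(333.2/31987.330970) = 1.01047107
m_prop = m_dry * (mr - 1) = 3527.7 * (1.01047107 - 1)
m_prop = 36.9388 kg

36.9388 kg


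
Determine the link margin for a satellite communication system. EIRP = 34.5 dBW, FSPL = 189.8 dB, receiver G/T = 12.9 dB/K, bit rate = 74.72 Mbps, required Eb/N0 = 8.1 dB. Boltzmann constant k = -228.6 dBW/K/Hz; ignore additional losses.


C/N0 = EIRP - FSPL + G/T - k = 34.5 - 189.8 + 12.9 - (-228.6)
C/N0 = 86.2000 dB-Hz
R_b = 74.72 Mbps = 7.472e+07 bps -> 10*log10(R_b) = 78.7344 dB-Hz
Eb/N0 = C/N0 - 10*log10(R_b) = 86.2000 - 78.7344 = 7.4656 dB
Margin = Eb/N0 - Eb/N0_req = 7.4656 - 8.1 = -0.6343686 dB (negative margin: link does not close)

-0.6344 dB


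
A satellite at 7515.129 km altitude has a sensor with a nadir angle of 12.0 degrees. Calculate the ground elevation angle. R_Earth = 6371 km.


r = R_E + alt = 13886.1290 km
Law of sines in the satellite / Earth-center / ground-point triangle:
  sin(nadir)/R_E = sin(90 + el)/r  =>  cos(el) = (r/R_E)*sin(nadir)
cos(el) = (13886.1290 / 6371.0000) * sin(12.0 deg) = 0.453161
el = arccos(0.453161) = 63.0533 deg
(Earth-central angle = 90 - nadir - el = 14.9467 deg)

63.0533 degrees


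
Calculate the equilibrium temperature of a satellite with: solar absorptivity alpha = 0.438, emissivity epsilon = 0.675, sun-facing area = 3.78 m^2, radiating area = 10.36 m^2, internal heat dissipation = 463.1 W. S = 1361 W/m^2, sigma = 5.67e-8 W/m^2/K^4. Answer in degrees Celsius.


Numerator = alpha*S*A_sun + Q_int = 0.438*1361*3.78 + 463.1 = 2716.4260 W
Denominator = eps*sigma*A_rad = 0.675*5.67e-8*10.36 = 3.965031e-07 W/K^4
T^4 = 6.8509579e+09 K^4
T = 287.6987 K = 14.5487 C

14.5487 degrees Celsius


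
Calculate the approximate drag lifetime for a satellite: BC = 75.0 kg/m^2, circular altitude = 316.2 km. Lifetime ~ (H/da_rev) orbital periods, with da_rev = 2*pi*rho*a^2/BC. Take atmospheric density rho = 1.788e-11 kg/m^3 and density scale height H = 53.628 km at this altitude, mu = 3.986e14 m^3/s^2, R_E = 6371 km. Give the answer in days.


a = R_E + alt = 6687.2000 km = 6.6872e+06 m
da_rev = 2*pi*rho*a^2/BC = 2*pi*1.788e-11*(6.6872e+06)^2/75.0 = 66.984565 m per revolution
N = H/da_rev = 53628.0000 m / 66.984565 m = 800.6023 revolutions
P = 2*pi*sqrt(a^3/mu) = 5442.2400 s
lifetime = N*P = 800.6023 * 5442.2400 = 4.3570701e+06 s = 50.4291 days

50.4291 days


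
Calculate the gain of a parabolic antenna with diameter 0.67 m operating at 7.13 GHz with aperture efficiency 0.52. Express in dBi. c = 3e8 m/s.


lambda = c/f = 3e8 / 7.13e+09 = 0.04207574 m
G = eta*(pi*D/lambda)^2 = 0.52*(pi*0.67/0.04207574)^2
G = 1301.3354 (linear)
G = 10*log10(1301.3354) = 31.1439 dBi

31.1439 dBi


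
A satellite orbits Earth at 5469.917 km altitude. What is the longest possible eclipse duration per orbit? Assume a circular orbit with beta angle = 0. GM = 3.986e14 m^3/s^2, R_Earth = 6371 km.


r = 11840.9170 km
T = 213.7165 min
Eclipse fraction = arcsin(R_E/r)/pi = arcsin(6371.0000/11840.9170)/pi
= arcsin(0.5380495)/pi = 0.1808387
Eclipse duration = 0.1808387 * 213.7165 = 38.6482 min

38.6482 minutes


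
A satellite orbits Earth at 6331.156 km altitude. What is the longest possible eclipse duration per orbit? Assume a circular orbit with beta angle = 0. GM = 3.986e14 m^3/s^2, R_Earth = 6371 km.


r = 12702.1560 km
T = 237.4522 min
Eclipse fraction = arcsin(R_E/r)/pi = arcsin(6371.0000/12702.1560)/pi
= arcsin(0.5015684)/pi = 0.1672434
Eclipse duration = 0.1672434 * 237.4522 = 39.7123 min

39.7123 minutes


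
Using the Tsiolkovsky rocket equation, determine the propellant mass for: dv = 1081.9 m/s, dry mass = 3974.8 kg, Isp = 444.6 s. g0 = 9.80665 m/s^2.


ve = Isp * g0 = 444.6 * 9.80665 = 4360.036590 m/s
mass ratio = exp(dv/ve) = exp(1081.9/4360.036590) = 1.28163950
m_prop = m_dry * (mr - 1) = 3974.8 * (1.28163950 - 1)
m_prop = 1119.4607 kg

1119.4607 kg


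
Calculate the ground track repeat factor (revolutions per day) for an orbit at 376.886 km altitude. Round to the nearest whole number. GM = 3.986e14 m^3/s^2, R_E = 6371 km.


r = 6.747886e+06 m
T = 2*pi*sqrt(r^3/mu) = 5516.4899 s = 91.9415 min
revs/day = 1440 / 91.9415 = 15.6621
Rounded: 16 revolutions per day

16 revolutions per day


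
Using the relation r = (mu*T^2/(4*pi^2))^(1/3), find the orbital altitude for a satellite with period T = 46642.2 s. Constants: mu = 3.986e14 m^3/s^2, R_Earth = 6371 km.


T = 46642.2 s
r = (mu*T^2/(4*pi^2))^(1/3) = (3.986e14 * 46642.2^2 / (4*pi^2))^(1/3)
r = 2.8005621e+07 m = 28005.6208 km
alt = r - R_E = 28005.6208 - 6371 = 21634.6208 km

21634.6208 km


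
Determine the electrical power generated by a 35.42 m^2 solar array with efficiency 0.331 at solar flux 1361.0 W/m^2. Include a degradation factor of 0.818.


P = area * eta * S * degradation
P = 35.42 * 0.331 * 1361.0 * 0.818
P = 13052.3280 W

13052.3280 W


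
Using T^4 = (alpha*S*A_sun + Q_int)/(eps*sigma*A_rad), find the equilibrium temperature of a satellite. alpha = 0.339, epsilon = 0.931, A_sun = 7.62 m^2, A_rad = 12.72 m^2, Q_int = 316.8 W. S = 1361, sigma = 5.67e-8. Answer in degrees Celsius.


Numerator = alpha*S*A_sun + Q_int = 0.339*1361*7.62 + 316.8 = 3832.5080 W
Denominator = eps*sigma*A_rad = 0.931*5.67e-8*12.72 = 6.7145954e-07 W/K^4
T^4 = 5.7077273e+09 K^4
T = 274.8627 K = 1.7127 C

1.7127 degrees Celsius


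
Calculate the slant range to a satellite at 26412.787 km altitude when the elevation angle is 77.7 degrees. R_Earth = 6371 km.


h = 26412.787 km, el = 77.7 deg
d = -R_E*sin(el) + sqrt((R_E*sin(el))^2 + 2*R_E*h + h^2)
d = -6371.0000*sin(1.3561) + sqrt((6371.0000*0.9770456)^2 + 2*6371.0000*26412.787 + 26412.787^2)
d = 26530.9239 km

26530.9239 km


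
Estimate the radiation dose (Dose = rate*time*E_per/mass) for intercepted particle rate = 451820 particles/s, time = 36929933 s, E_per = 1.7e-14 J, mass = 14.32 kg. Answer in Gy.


Total energy deposited = rate * time * E_per
  = 451820 * 36929933 * 1.7e-14 = 0.2836566 J
Dose = E_total / mass = 0.2836566 / 14.32
Dose = 0.01980842 Gy

0.0198 Gy


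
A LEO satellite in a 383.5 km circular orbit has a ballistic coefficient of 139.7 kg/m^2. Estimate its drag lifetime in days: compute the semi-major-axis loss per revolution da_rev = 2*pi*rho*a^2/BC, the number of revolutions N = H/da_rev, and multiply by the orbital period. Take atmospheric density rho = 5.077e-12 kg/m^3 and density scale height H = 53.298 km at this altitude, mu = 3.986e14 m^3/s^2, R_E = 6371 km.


a = R_E + alt = 6754.5000 km = 6.7545e+06 m
da_rev = 2*pi*rho*a^2/BC = 2*pi*5.077e-12*(6.7545e+06)^2/139.7 = 10.417825 m per revolution
N = H/da_rev = 53298.0000 m / 10.417825 m = 5116.0393 revolutions
P = 2*pi*sqrt(a^3/mu) = 5524.6024 s
lifetime = N*P = 5116.0393 * 5524.6024 = 2.8264083e+07 s = 327.1306 days

327.1306 days


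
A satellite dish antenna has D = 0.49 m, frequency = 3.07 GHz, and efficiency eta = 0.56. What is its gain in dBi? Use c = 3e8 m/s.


lambda = c/f = 3e8 / 3.07e+09 = 0.09771987 m
G = eta*(pi*D/lambda)^2 = 0.56*(pi*0.49/0.09771987)^2
G = 138.9678 (linear)
G = 10*log10(138.9678) = 21.4291 dBi

21.4291 dBi


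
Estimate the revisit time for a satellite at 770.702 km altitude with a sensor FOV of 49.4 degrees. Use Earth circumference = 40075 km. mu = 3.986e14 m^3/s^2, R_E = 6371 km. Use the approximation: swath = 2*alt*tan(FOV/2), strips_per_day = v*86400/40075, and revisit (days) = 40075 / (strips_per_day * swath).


swath = 2*770.702*tan(0.4310963) = 708.9666 km
v = sqrt(mu/r) = 7470.8116 m/s = 7.4708 km/s
strips/day = v*86400/40075 = 7.4708*86400/40075 = 16.1068
coverage/day = strips * swath = 16.1068 * 708.9666 = 11419.1503 km
revisit = 40075 / 11419.1503 = 3.5095 days

3.5095 days


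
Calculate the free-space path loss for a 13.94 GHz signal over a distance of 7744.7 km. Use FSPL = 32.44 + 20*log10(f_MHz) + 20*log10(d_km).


f = 13.94 GHz = 13940.0000 MHz
d = 7744.7 km
FSPL = 32.44 + 20*log10(13940.0000) + 20*log10(7744.7)
FSPL = 32.44 + 82.8853 + 77.7801
FSPL = 193.1053 dB

193.1053 dB


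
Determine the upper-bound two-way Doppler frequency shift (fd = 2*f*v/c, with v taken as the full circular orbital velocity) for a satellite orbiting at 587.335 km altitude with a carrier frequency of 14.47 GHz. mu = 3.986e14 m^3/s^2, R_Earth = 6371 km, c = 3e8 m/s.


r = 6.958335e+06 m
v = sqrt(mu/r) = 7568.6074 m/s (worst-case radial velocity)
f = 14.47 GHz = 1.447e+10 Hz
fd = 2*f*v/c = 2*1.447e+10*7568.6074/3.0e+08
fd = 730118.3313 Hz

730118.3313 Hz


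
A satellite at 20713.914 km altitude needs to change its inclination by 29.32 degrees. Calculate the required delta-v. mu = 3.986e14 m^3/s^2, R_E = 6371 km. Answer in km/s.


r = 27084.9140 km = 2.7084914e+07 m
V = sqrt(mu/r) = 3836.2325 m/s
di = 29.32 deg = 0.5117305 rad
dV = 2*V*sin(di/2) = 2*3836.2325*sin(0.2558653)
dV = 1941.7674 m/s = 1.9418 km/s

1.9418 km/s


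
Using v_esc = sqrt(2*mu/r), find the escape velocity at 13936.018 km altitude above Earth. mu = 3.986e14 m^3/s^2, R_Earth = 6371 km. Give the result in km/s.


r = 6371.0 + 13936.018 = 20307.0180 km = 2.0307018e+07 m
v_esc = sqrt(2*mu/r) = sqrt(2*3.986e14 / 2.0307018e+07)
v_esc = 6265.5697 m/s = 6.2656 km/s

6.2656 km/s


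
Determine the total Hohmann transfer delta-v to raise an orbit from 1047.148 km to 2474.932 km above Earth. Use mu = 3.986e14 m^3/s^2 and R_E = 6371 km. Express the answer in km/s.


r1 = 7418.1480 km = 7.418148e+06 m
r2 = 8845.9320 km = 8.845932e+06 m
dv1 = sqrt(mu/r1)*(sqrt(2*r2/(r1+r2)) - 1) = 314.9864 m/s
dv2 = sqrt(mu/r2)*(1 - sqrt(2*r1/(r1+r2))) = 301.4125 m/s
total dv = |dv1| + |dv2| = 314.9864 + 301.4125 = 616.3989 m/s = 0.6163989 km/s

0.6164 km/s


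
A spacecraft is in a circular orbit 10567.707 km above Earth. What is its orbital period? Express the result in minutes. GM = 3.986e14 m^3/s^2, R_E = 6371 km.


r = 16938.7070 km = 1.6938707e+07 m
T = 2*pi*sqrt(r^3/mu) = 2*pi*sqrt(4.8600503e+21 / 3.986e14)
T = 21939.7465 s = 365.6624 min

365.6624 minutes


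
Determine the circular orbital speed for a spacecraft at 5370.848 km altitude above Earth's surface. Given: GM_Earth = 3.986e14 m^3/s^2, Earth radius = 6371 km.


r = R_E + alt = 6371.0 + 5370.848 = 11741.8480 km = 1.1741848e+07 m
v = sqrt(mu/r) = sqrt(3.986e14 / 1.1741848e+07) = 5826.4017 m/s = 5.8264 km/s

5.8264 km/s


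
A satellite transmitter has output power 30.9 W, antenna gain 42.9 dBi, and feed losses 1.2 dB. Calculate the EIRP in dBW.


Pt = 30.9 W = 14.8996 dBW
EIRP = Pt_dBW + Gt - losses = 14.8996 + 42.9 - 1.2 = 56.5996 dBW

56.5996 dBW


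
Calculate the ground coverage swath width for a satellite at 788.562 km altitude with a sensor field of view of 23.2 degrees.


FOV = 23.2 deg = 0.4049164 rad
swath = 2 * alt * tan(FOV/2) = 2 * 788.562 * tan(0.2024582)
swath = 2 * 788.562 * 0.2052705
swath = 323.7371 km

323.7371 km


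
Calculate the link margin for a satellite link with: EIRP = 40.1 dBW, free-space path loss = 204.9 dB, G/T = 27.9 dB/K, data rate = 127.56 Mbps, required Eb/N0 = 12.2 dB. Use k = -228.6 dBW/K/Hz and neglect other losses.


C/N0 = EIRP - FSPL + G/T - k = 40.1 - 204.9 + 27.9 - (-228.6)
C/N0 = 91.7000 dB-Hz
R_b = 127.56 Mbps = 1.2756e+08 bps -> 10*log10(R_b) = 81.0571 dB-Hz
Eb/N0 = C/N0 - 10*log10(R_b) = 91.7000 - 81.0571 = 10.6429 dB
Margin = Eb/N0 - Eb/N0_req = 10.6429 - 12.2 = -1.5571 dB (negative margin: link does not close)

-1.5571 dB


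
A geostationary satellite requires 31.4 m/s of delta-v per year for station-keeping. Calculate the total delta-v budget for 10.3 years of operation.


dV = rate * years = 31.4 * 10.3
dV = 323.4200 m/s

323.4200 m/s


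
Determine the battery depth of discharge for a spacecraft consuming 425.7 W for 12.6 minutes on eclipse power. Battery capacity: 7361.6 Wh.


E_used = P * t / 60 = 425.7 * 12.6 / 60 = 89.3970 Wh
DOD = E_used / E_total * 100 = 89.3970 / 7361.6 * 100
DOD = 1.2144 %

1.2144 %


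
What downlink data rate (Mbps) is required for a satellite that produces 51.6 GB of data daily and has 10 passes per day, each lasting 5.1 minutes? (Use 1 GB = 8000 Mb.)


total contact time = 10 * 5.1 * 60 = 3060.0000 s
data = 51.6 GB = 412800.0000 Mb
rate = 412800.0000 / 3060.0000 = 134.9020 Mbps

134.9020 Mbps


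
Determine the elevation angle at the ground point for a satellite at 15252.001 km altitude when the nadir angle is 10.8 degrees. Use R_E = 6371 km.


r = R_E + alt = 21623.0010 km
Law of sines in the satellite / Earth-center / ground-point triangle:
  sin(nadir)/R_E = sin(90 + el)/r  =>  cos(el) = (r/R_E)*sin(nadir)
cos(el) = (21623.0010 / 6371.0000) * sin(10.8 deg) = 0.6359671
el = arccos(0.6359671) = 50.5083 deg
(Earth-central angle = 90 - nadir - el = 28.6917 deg)

50.5083 degrees


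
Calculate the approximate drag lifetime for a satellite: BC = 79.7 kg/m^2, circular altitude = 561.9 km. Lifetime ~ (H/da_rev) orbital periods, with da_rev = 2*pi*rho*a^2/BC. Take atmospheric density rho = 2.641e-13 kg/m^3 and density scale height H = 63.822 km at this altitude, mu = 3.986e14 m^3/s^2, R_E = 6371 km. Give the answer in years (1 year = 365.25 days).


a = R_E + alt = 6932.9000 km = 6.9329e+06 m
da_rev = 2*pi*rho*a^2/BC = 2*pi*2.641e-13*(6.9329e+06)^2/79.7 = 1.000737 m per revolution
N = H/da_rev = 63822.0000 m / 1.000737 m = 63775.0179 revolutions
P = 2*pi*sqrt(a^3/mu) = 5744.9152 s
lifetime = N*P = 63775.0179 * 5744.9152 = 3.6638207e+08 s = 4240.5332 days
years = 4240.5332 / 365.25 = 11.6099 years

11.6099 years


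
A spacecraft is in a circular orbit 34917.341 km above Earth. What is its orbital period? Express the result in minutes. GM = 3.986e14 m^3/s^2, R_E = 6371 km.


r = 41288.3410 km = 4.1288341e+07 m
T = 2*pi*sqrt(r^3/mu) = 2*pi*sqrt(7.0385354e+22 / 3.986e14)
T = 83493.4430 s = 1391.5574 min

1391.5574 minutes


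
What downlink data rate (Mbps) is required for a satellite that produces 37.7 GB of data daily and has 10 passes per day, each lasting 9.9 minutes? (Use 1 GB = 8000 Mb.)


total contact time = 10 * 9.9 * 60 = 5940.0000 s
data = 37.7 GB = 301600.0000 Mb
rate = 301600.0000 / 5940.0000 = 50.7744 Mbps

50.7744 Mbps


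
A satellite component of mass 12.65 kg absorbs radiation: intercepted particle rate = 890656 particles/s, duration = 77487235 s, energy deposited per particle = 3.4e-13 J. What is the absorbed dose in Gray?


Total energy deposited = rate * time * E_per
  = 890656 * 77487235 * 3.4e-13 = 23.4649 J
Dose = E_total / mass = 23.4649 / 12.65
Dose = 1.8549 Gy

1.8549 Gy


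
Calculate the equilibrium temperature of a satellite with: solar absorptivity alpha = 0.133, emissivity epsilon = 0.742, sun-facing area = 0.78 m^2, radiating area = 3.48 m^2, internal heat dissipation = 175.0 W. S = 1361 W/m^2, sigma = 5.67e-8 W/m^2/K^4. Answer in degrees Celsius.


Numerator = alpha*S*A_sun + Q_int = 0.133*1361*0.78 + 175.0 = 316.1901 W
Denominator = eps*sigma*A_rad = 0.742*5.67e-8*3.48 = 1.4640847e-07 W/K^4
T^4 = 2.1596437e+09 K^4
T = 215.5736 K = -57.5764 C

-57.5764 degrees Celsius


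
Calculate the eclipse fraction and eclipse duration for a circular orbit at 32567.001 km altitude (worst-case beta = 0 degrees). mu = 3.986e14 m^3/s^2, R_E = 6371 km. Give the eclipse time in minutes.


r = 38938.0010 km
T = 1274.4431 min
Eclipse fraction = arcsin(R_E/r)/pi = arcsin(6371.0000/38938.0010)/pi
= arcsin(0.1636191)/pi = 0.0523168
Eclipse duration = 0.0523168 * 1274.4431 = 66.6748 min

66.6748 minutes


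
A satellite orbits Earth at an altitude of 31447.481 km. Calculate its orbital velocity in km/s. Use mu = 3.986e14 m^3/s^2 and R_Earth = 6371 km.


r = R_E + alt = 6371.0 + 31447.481 = 37818.4810 km = 3.7818481e+07 m
v = sqrt(mu/r) = sqrt(3.986e14 / 3.7818481e+07) = 3246.5090 m/s = 3.2465 km/s

3.2465 km/s


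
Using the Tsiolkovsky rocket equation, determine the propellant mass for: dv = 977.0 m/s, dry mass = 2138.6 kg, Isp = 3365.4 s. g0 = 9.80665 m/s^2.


ve = Isp * g0 = 3365.4 * 9.80665 = 33003.299910 m/s
mass ratio = exp(dv/ve) = exp(977.0/33003.299910) = 1.03004563
m_prop = m_dry * (mr - 1) = 2138.6 * (1.03004563 - 1)
m_prop = 64.2556 kg

64.2556 kg


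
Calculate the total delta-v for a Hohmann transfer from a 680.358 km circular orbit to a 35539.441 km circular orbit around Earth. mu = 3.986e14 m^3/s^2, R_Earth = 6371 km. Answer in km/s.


r1 = 7051.3580 km = 7.051358e+06 m
r2 = 41910.4410 km = 4.1910441e+07 m
dv1 = sqrt(mu/r1)*(sqrt(2*r2/(r1+r2)) - 1) = 2318.8672 m/s
dv2 = sqrt(mu/r2)*(1 - sqrt(2*r1/(r1+r2))) = 1428.8286 m/s
total dv = |dv1| + |dv2| = 2318.8672 + 1428.8286 = 3747.6958 m/s = 3.7477 km/s

3.7477 km/s


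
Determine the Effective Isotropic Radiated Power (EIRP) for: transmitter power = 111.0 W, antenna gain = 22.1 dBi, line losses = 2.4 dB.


Pt = 111.0 W = 20.4532 dBW
EIRP = Pt_dBW + Gt - losses = 20.4532 + 22.1 - 2.4 = 40.1532 dBW

40.1532 dBW


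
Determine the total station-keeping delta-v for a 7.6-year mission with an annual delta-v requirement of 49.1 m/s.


dV = rate * years = 49.1 * 7.6
dV = 373.1600 m/s

373.1600 m/s


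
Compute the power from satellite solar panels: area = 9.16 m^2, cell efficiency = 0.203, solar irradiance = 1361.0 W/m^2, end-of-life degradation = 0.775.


P = area * eta * S * degradation
P = 9.16 * 0.203 * 1361.0 * 0.775
P = 1961.3330 W

1961.3330 W


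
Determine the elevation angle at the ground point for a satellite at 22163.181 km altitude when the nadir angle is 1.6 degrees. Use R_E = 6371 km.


r = R_E + alt = 28534.1810 km
Law of sines in the satellite / Earth-center / ground-point triangle:
  sin(nadir)/R_E = sin(90 + el)/r  =>  cos(el) = (r/R_E)*sin(nadir)
cos(el) = (28534.1810 / 6371.0000) * sin(1.6 deg) = 0.1250543
el = arccos(0.1250543) = 82.8161 deg
(Earth-central angle = 90 - nadir - el = 5.5839 deg)

82.8161 degrees


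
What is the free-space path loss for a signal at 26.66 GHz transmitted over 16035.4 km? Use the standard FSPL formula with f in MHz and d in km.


f = 26.66 GHz = 26660.0000 MHz
d = 16035.4 km
FSPL = 32.44 + 20*log10(26660.0000) + 20*log10(16035.4)
FSPL = 32.44 + 88.5172 + 84.1016
FSPL = 205.0588 dB

205.0588 dB


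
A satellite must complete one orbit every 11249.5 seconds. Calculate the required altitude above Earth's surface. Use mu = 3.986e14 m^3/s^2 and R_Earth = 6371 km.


T = 11249.5 s
r = (mu*T^2/(4*pi^2))^(1/3) = (3.986e14 * 11249.5^2 / (4*pi^2))^(1/3)
r = 1.0851289e+07 m = 10851.2891 km
alt = r - R_E = 10851.2891 - 6371 = 4480.2891 km

4480.2891 km


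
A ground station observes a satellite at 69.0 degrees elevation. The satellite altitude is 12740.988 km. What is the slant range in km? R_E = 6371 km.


h = 12740.988 km, el = 69.0 deg
d = -R_E*sin(el) + sqrt((R_E*sin(el))^2 + 2*R_E*h + h^2)
d = -6371.0000*sin(1.2043) + sqrt((6371.0000*0.9335804)^2 + 2*6371.0000*12740.988 + 12740.988^2)
d = 13027.2811 km

13027.2811 km


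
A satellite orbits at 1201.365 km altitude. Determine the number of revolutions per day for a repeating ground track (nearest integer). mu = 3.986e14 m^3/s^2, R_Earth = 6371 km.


r = 7.572365e+06 m
T = 2*pi*sqrt(r^3/mu) = 6557.8055 s = 109.2968 min
revs/day = 1440 / 109.2968 = 13.1751
Rounded: 13 revolutions per day

13 revolutions per day


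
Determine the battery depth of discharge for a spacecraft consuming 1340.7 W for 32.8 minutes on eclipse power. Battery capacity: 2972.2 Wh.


E_used = P * t / 60 = 1340.7 * 32.8 / 60 = 732.9160 Wh
DOD = E_used / E_total * 100 = 732.9160 / 2972.2 * 100
DOD = 24.6590 %

24.6590 %


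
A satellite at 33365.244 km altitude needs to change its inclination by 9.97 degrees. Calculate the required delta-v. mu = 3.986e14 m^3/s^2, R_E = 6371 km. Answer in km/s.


r = 39736.2440 km = 3.9736244e+07 m
V = sqrt(mu/r) = 3167.1982 m/s
di = 9.97 deg = 0.1740093 rad
dV = 2*V*sin(di/2) = 2*3167.1982*sin(0.08700466)
dV = 550.4270 m/s = 0.550427 km/s

0.5504 km/s


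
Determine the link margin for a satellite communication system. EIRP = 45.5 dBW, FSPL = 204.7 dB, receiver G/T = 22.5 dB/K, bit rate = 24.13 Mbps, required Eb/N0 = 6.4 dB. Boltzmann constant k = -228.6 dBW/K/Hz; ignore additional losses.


C/N0 = EIRP - FSPL + G/T - k = 45.5 - 204.7 + 22.5 - (-228.6)
C/N0 = 91.9000 dB-Hz
R_b = 24.13 Mbps = 2.413e+07 bps -> 10*log10(R_b) = 73.8256 dB-Hz
Eb/N0 = C/N0 - 10*log10(R_b) = 91.9000 - 73.8256 = 18.0744 dB
Margin = Eb/N0 - Eb/N0_req = 18.0744 - 6.4 = 11.6744 dB (link closes)

11.6744 dB


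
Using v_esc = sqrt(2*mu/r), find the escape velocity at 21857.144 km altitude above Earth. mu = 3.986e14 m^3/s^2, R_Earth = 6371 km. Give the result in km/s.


r = 6371.0 + 21857.144 = 28228.1440 km = 2.8228144e+07 m
v_esc = sqrt(2*mu/r) = sqrt(2*3.986e14 / 2.8228144e+07)
v_esc = 5314.2561 m/s = 5.3143 km/s

5.3143 km/s


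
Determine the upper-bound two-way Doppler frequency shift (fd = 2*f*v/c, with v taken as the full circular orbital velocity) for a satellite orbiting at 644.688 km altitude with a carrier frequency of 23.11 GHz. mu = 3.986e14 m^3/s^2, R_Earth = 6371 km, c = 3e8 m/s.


r = 7.015688e+06 m
v = sqrt(mu/r) = 7537.6074 m/s (worst-case radial velocity)
f = 23.11 GHz = 2.311e+10 Hz
fd = 2*f*v/c = 2*2.311e+10*7537.6074/3.0e+08
fd = 1.161294e+06 Hz

1.1613e+06 Hz


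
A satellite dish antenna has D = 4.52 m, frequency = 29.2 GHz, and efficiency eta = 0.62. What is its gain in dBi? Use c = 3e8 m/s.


lambda = c/f = 3e8 / 2.92e+10 = 0.01027397 m
G = eta*(pi*D/lambda)^2 = 0.62*(pi*4.52/0.01027397)^2
G = 1.1843812e+06 (linear)
G = 10*log10(1.1843812e+06) = 60.7349 dBi

60.7349 dBi


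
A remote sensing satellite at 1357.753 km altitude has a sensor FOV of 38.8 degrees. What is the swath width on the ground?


FOV = 38.8 deg = 0.6771877 rad
swath = 2 * alt * tan(FOV/2) = 2 * 1357.753 * tan(0.3385939)
swath = 2 * 1357.753 * 0.3521556
swath = 956.2806 km

956.2806 km


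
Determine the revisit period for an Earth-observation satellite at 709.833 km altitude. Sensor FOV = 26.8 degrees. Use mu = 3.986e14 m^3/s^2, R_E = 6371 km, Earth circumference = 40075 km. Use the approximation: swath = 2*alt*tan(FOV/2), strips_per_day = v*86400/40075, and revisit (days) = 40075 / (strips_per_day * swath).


swath = 2*709.833*tan(0.2338741) = 338.2121 km
v = sqrt(mu/r) = 7502.8536 m/s = 7.5029 km/s
strips/day = v*86400/40075 = 7.5029*86400/40075 = 16.1758
coverage/day = strips * swath = 16.1758 * 338.2121 = 5470.8636 km
revisit = 40075 / 5470.8636 = 7.3252 days

7.3252 days


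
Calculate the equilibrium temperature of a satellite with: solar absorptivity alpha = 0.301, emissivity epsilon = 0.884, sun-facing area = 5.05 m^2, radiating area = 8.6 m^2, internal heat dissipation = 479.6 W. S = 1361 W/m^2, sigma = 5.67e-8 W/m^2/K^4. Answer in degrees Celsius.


Numerator = alpha*S*A_sun + Q_int = 0.301*1361*5.05 + 479.6 = 2548.3881 W
Denominator = eps*sigma*A_rad = 0.884*5.67e-8*8.6 = 4.3105608e-07 W/K^4
T^4 = 5.9119641e+09 K^4
T = 277.2892 K = 4.1392 C

4.1392 degrees Celsius


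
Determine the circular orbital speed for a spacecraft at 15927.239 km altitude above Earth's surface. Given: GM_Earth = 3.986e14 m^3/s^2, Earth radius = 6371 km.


r = R_E + alt = 6371.0 + 15927.239 = 22298.2390 km = 2.2298239e+07 m
v = sqrt(mu/r) = sqrt(3.986e14 / 2.2298239e+07) = 4227.9843 m/s = 4.2280 km/s

4.2280 km/s


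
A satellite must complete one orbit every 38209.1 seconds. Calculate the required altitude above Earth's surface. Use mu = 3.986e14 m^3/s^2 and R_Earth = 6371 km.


T = 38209.1 s
r = (mu*T^2/(4*pi^2))^(1/3) = (3.986e14 * 38209.1^2 / (4*pi^2))^(1/3)
r = 2.4519055e+07 m = 24519.0548 km
alt = r - R_E = 24519.0548 - 6371 = 18148.0548 km

18148.0548 km


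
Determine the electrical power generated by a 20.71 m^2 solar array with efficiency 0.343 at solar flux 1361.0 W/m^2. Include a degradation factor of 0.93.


P = area * eta * S * degradation
P = 20.71 * 0.343 * 1361.0 * 0.93
P = 8991.1510 W

8991.1510 W


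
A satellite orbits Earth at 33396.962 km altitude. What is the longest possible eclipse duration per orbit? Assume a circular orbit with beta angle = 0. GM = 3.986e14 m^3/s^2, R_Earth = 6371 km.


r = 39767.9620 km
T = 1315.4065 min
Eclipse fraction = arcsin(R_E/r)/pi = arcsin(6371.0000/39767.9620)/pi
= arcsin(0.1602043)/pi = 0.05121532
Eclipse duration = 0.05121532 * 1315.4065 = 67.3690 min

67.3690 minutes


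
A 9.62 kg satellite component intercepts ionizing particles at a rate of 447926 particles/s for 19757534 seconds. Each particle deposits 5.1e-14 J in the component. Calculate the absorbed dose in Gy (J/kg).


Total energy deposited = rate * time * E_per
  = 447926 * 19757534 * 5.1e-14 = 0.4513456 J
Dose = E_total / mass = 0.4513456 / 9.62
Dose = 0.04691742 Gy

0.0469 Gy


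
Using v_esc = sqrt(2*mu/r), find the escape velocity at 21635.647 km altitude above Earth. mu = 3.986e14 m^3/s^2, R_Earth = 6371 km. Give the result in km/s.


r = 6371.0 + 21635.647 = 28006.6470 km = 2.8006647e+07 m
v_esc = sqrt(2*mu/r) = sqrt(2*3.986e14 / 2.8006647e+07)
v_esc = 5335.2293 m/s = 5.3352 km/s

5.3352 km/s


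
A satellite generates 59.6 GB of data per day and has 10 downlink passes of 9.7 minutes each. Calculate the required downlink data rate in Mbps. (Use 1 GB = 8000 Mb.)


total contact time = 10 * 9.7 * 60 = 5820.0000 s
data = 59.6 GB = 476800.0000 Mb
rate = 476800.0000 / 5820.0000 = 81.9244 Mbps

81.9244 Mbps


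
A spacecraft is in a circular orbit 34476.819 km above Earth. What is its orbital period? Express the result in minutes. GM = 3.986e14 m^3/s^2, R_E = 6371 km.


r = 40847.8190 km = 4.0847819e+07 m
T = 2*pi*sqrt(r^3/mu) = 2*pi*sqrt(6.8156396e+22 / 3.986e14)
T = 82160.7757 s = 1369.3463 min

1369.3463 minutes


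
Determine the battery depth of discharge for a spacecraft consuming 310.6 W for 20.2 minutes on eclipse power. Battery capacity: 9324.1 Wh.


E_used = P * t / 60 = 310.6 * 20.2 / 60 = 104.5687 Wh
DOD = E_used / E_total * 100 = 104.5687 / 9324.1 * 100
DOD = 1.1215 %

1.1215 %


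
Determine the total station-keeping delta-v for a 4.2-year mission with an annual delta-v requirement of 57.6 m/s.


dV = rate * years = 57.6 * 4.2
dV = 241.9200 m/s

241.9200 m/s


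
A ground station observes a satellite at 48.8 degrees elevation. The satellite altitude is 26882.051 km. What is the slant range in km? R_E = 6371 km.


h = 26882.051 km, el = 48.8 deg
d = -R_E*sin(el) + sqrt((R_E*sin(el))^2 + 2*R_E*h + h^2)
d = -6371.0000*sin(0.8517207) + sqrt((6371.0000*0.7524149)^2 + 2*6371.0000*26882.051 + 26882.051^2)
d = 28193.5546 km

28193.5546 km


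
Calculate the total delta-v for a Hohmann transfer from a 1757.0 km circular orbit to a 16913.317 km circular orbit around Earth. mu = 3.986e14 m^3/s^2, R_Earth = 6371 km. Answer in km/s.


r1 = 8128.0000 km = 8.128e+06 m
r2 = 23284.3170 km = 2.3284317e+07 m
dv1 = sqrt(mu/r1)*(sqrt(2*r2/(r1+r2)) - 1) = 1523.6725 m/s
dv2 = sqrt(mu/r2)*(1 - sqrt(2*r1/(r1+r2))) = 1161.0726 m/s
total dv = |dv1| + |dv2| = 1523.6725 + 1161.0726 = 2684.7450 m/s = 2.6847 km/s

2.6847 km/s


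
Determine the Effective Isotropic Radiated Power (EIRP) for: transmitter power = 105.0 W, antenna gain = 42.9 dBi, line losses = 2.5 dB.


Pt = 105.0 W = 20.2119 dBW
EIRP = Pt_dBW + Gt - losses = 20.2119 + 42.9 - 2.5 = 60.6119 dBW

60.6119 dBW


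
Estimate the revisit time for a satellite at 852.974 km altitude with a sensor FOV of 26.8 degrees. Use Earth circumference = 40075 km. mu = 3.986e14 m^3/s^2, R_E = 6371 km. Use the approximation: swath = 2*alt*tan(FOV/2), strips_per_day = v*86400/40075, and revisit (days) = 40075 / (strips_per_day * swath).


swath = 2*852.974*tan(0.2338741) = 406.4141 km
v = sqrt(mu/r) = 7428.1482 m/s = 7.4281 km/s
strips/day = v*86400/40075 = 7.4281*86400/40075 = 16.0148
coverage/day = strips * swath = 16.0148 * 406.4141 = 6508.6300 km
revisit = 40075 / 6508.6300 = 6.1572 days

6.1572 days
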